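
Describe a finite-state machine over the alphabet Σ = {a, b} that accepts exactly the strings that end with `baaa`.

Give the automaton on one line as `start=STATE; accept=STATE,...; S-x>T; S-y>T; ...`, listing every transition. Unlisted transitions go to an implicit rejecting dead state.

start=q0; accept=q4; q0-a>q0; q0-b>q1; q1-a>q2; q1-b>q1; q2-a>q3; q2-b>q1; q3-a>q4; q3-b>q1; q4-a>q0; q4-b>q1

Remember how much of `baaa` the current input suffix matches. State q0 means no match yet; q1 means the last symbol is `b`; q2 means the last 2 symbols are `ba`; q3 means the last 3 symbols are `baa`; q4 means the last 4 symbols are `baaa`. Only q4 accepts. On a mismatch, fall back to the longest proper suffix that is still a prefix of `baaa`.
With 5 states:
        a   b  
>  q0   q0  q1 
   q1   q2  q1 
   q2   q3  q1 
   q3   q4  q1 
 * q4   q0  q1 
(> = start, * = accepting)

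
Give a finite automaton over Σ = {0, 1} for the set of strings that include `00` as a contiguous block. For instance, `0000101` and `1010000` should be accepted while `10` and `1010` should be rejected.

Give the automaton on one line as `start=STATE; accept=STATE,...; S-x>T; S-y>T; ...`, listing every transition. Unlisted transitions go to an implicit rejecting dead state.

start=A; accept=C; A-0>B; A-1>A; B-0>C; B-1>A; C-0>C; C-1>C

Track how much of `00` has been matched so far: state A is no progress, C is the absorbing accept state reached once `00` has occurred. Intermediate states record partial matches; on a mismatch, fall back to the longest reusable overlap.
       0  1 
>  A   B  A 
   B   C  A 
 * C   C  C 
(> = start, * = accepting)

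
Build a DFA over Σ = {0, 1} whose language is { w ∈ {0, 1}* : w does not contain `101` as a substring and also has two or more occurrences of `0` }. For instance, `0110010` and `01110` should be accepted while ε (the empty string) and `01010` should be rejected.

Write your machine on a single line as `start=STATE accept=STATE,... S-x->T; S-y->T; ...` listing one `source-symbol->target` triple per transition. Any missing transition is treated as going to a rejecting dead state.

Handle the two conditions separately and then intersect. The first has 4 states tracking partial matches of the forbidden pattern `101`; the second has 4 states tracking the count of `0`s, saturating at 3. A product state is a pair (one from each), accepting exactly when both do. Equivalent product states are then merged.
9 states suffice.
        0   1  
>  S0   S1  S2 
   S1   S3  S4 
   S2   S5  S2 
 * S3   S3  S6 
   S4   S7  S4 
   S5   S3  S8 
 * S6   S7  S6 
 * S7   S3  S8 
   S8   S8  S8 
(> = start, * = accepting)

start=S0; accept=S3,S6,S7; S0-0->S1; S0-1->S2; S1-0->S3; S1-1->S4; S2-0->S5; S2-1->S2; S3-0->S3; S3-1->S6; S4-0->S7; S4-1->S4; S5-0->S3; S5-1->S8; S6-0->S7; S6-1->S6; S7-0->S3; S7-1->S8; S8-0->S8; S8-1->S8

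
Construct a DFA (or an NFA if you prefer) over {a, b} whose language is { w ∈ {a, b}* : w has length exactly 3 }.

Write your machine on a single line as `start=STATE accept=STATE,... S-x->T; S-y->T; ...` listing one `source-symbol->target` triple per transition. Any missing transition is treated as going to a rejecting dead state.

start=s0; accept=s3; s0-a->s1; s0-b->s1; s1-a->s2; s1-b->s2; s2-a->s3; s2-b->s3; s3-a->s4; s3-b->s4; s4-a->s4; s4-b->s4

Count input length up to 4: every symbol moves from s0 toward s4, which means 'more than 3' and absorbs. Accept from {s3}.
        a   b  
>  s0   s1  s1 
   s1   s2  s2 
   s2   s3  s3 
 * s3   s4  s4 
   s4   s4  s4 
(> = start, * = accepting)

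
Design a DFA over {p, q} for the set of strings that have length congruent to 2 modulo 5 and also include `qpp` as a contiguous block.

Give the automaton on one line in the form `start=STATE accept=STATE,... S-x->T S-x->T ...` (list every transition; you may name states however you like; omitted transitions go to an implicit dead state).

start=s0 accept=s19 s0-p->s1 s0-q->s2 s1-p->s3 s1-q->s4 s2-p->s5 s2-q->s4 s3-p->s6 s3-q->s7 s4-p->s8 s4-q->s7 s5-p->s9 s5-q->s7 s6-p->s10 s6-q->s11 s7-p->s12 s7-q->s11 s8-p->s13 s8-q->s11 s9-p->s13 s9-q->s13 s10-p->s0 s10-q->s14 s11-p->s15 s11-q->s14 s12-p->s16 s12-q->s14 s13-p->s16 s13-q->s16 s14-p->s17 s14-q->s2 s15-p->s18 s15-q->s2 s16-p->s18 s16-q->s18 s17-p->s19 s17-q->s4 s18-p->s19 s18-q->s19 s19-p->s9 s19-q->s9

Run two small machines in parallel and take their product. One (5 states) tracks the input length modulo 5; the other (4 states) tracks whether and how much of `qpp` has been seen. Each combined state is a pair, one component from each; accept when both components accept.
20 states suffice.
          p    q  
>  s0     s1   s2 
   s1     s3   s4 
   s2     s5   s4 
   s3     s6   s7 
   s4     s8   s7 
   s5     s9   s7 
   s6    s10  s11 
   s7    s12  s11 
   s8    s13  s11 
   s9    s13  s13 
   s10    s0  s14 
   s11   s15  s14 
   s12   s16  s14 
   s13   s16  s16 
   s14   s17   s2 
   s15   s18   s2 
   s16   s18  s18 
   s17   s19   s4 
   s18   s19  s19 
 * s19    s9   s9 
(> = start, * = accepting)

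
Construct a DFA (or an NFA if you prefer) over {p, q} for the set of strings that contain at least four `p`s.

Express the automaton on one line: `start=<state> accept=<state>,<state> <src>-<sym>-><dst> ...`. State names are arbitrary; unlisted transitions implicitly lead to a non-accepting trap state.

Only the number of `p`s matters, and only up to 5. Make a chain s0 → s1 → s2 → s3 → s4 → s5 advanced by each `p` (with s5 absorbing); every other symbol self-loops. The accepting set is {s4, s5}.
6 states suffice.
        p   q  
>  s0   s1  s0 
   s1   s2  s1 
   s2   s3  s2 
   s3   s4  s3 
 * s4   s5  s4 
 * s5   s5  s5 
(> = start, * = accepting)

start=s0 accept=s4,s5 s0-p->s1 s0-q->s0 s1-p->s2 s1-q->s1 s2-p->s3 s2-q->s2 s3-p->s4 s3-q->s3 s4-p->s5 s4-q->s4 s5-p->s5 s5-q->s5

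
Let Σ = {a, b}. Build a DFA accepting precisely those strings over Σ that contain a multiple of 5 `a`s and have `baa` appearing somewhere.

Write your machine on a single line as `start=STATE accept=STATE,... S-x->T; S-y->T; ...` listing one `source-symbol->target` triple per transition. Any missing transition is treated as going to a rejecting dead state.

start=q0; accept=q18; q0-a->q1; q0-b->q2; q1-a->q3; q1-b->q4; q2-a->q5; q2-b->q2; q3-a->q6; q3-b->q7; q4-a->q8; q4-b->q4; q5-a->q9; q5-b->q4; q6-a->q10; q6-b->q11; q7-a->q12; q7-b->q7; q8-a->q13; q8-b->q7; q9-a->q13; q9-b->q9; q10-a->q0; q10-b->q14; q11-a->q15; q11-b->q11; q12-a->q16; q12-b->q11; q13-a->q16; q13-b->q13; q14-a->q17; q14-b->q14; q15-a->q18; q15-b->q14; q16-a->q18; q16-b->q16; q17-a->q19; q17-b->q2; q18-a->q19; q18-b->q18; q19-a->q9; q19-b->q19

Run two small machines in parallel and take their product. The first has 5 states tracking the count of `a`s modulo 5; the second has 4 states tracking whether and how much of `baa` has been seen. A product state is a pair (one from each), accepting exactly when both do.
A 20-state machine:
          a    b  
>  q0     q1   q2 
   q1     q3   q4 
   q2     q5   q2 
   q3     q6   q7 
   q4     q8   q4 
   q5     q9   q4 
   q6    q10  q11 
   q7    q12   q7 
   q8    q13   q7 
   q9    q13   q9 
   q10    q0  q14 
   q11   q15  q11 
   q12   q16  q11 
   q13   q16  q13 
   q14   q17  q14 
   q15   q18  q14 
   q16   q18  q16 
   q17   q19   q2 
 * q18   q19  q18 
   q19    q9  q19 
(> = start, * = accepting)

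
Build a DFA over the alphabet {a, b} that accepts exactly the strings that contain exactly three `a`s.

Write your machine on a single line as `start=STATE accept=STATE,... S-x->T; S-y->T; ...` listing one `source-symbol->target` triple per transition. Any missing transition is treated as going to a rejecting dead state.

Count `a`s, saturating at 4: states s0 through s3 mean 0 through 3 `a`s seen; s4 means more than 3. Each `a` increments (capped at s4); other symbols loop. Accept from {s3}.
With 5 states:
        a   b  
>  s0   s1  s0 
   s1   s2  s1 
   s2   s3  s2 
 * s3   s4  s3 
   s4   s4  s4 
(> = start, * = accepting)

start=s0; accept=s3; s0-a->s1; s0-b->s0; s1-a->s2; s1-b->s1; s2-a->s3; s2-b->s2; s3-a->s4; s3-b->s3; s4-a->s4; s4-b->s4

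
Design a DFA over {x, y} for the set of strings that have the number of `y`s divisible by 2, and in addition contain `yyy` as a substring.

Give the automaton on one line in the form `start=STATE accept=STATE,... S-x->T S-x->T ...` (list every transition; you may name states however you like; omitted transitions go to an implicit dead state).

start=s0 accept=s7 s0-x->s0 s0-y->s1 s1-x->s2 s1-y->s3 s2-x->s2 s2-y->s4 s3-x->s0 s3-y->s5 s4-x->s0 s4-y->s6 s5-x->s5 s5-y->s7 s6-x->s2 s6-y->s7 s7-x->s7 s7-y->s5

Build one automaton per condition and run them in lockstep. One (2 states) tracks the count of `y`s modulo 2; the other (4 states) tracks whether and how much of `yyy` has been seen. Each combined state is a pair, one component from each; accept when both components accept.
        x   y  
>  s0   s0  s1 
   s1   s2  s3 
   s2   s2  s4 
   s3   s0  s5 
   s4   s0  s6 
   s5   s5  s7 
   s6   s2  s7 
 * s7   s7  s5 
(> = start, * = accepting)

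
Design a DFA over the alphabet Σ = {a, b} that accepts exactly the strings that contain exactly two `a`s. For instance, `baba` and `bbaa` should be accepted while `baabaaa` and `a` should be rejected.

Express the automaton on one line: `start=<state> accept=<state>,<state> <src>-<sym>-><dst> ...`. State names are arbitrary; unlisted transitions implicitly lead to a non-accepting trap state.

Count `a`s, saturating at 3: states q0 through q2 mean 0 through 2 `a`s seen; q3 means more than 2. Each `a` increments (capped at q3); other symbols loop. Accept from {q2}.
4 states suffice.
        a   b  
>  q0   q1  q0 
   q1   q2  q1 
 * q2   q3  q2 
   q3   q3  q3 
(> = start, * = accepting)

start=q0 accept=q2 q0-a->q1 q0-b->q0 q1-a->q2 q1-b->q1 q2-a->q3 q2-b->q2 q3-a->q3 q3-b->q3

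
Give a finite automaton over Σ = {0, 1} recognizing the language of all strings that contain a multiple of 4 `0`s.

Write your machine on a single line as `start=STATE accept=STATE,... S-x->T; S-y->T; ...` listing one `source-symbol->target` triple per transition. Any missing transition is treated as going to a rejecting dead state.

Keep the running count of `0`s modulo 4: each `0` advances along the cycle A → B → C → D → A while other symbols loop. Accept at A.
A 4-state machine:
       0  1 
>* A   B  A 
   B   C  B 
   C   D  C 
   D   A  D 
(> = start, * = accepting)

start=A; accept=A; A-0->B; A-1->A; B-0->C; B-1->B; C-0->D; C-1->C; D-0->A; D-1->D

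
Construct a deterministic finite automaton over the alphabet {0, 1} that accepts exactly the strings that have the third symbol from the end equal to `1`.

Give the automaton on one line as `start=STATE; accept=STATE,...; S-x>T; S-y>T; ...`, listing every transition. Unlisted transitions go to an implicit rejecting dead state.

start=A; accept=L,M,N,O; A-0>B; A-1>C; B-0>D; B-1>E; C-0>F; C-1>G; D-0>H; D-1>I; E-0>J; E-1>K; F-0>L; F-1>M; G-0>N; G-1>O; H-0>H; H-1>I; I-0>J; I-1>K; J-0>L; J-1>M; K-0>N; K-1>O; L-0>H; L-1>I; M-0>J; M-1>K; N-0>L; N-1>M; O-0>N; O-1>O

Because acceptance depends on a position counted from the end, the machine has to buffer the most recent 3 symbols. Make each state the string of the last up-to-3 symbols read; on input `x` shift the window left and append `x`. Accept when the buffered window has length 3 and begins with `1`.
With 15 states:
       0  1 
>  A   B  C 
   B   D  E 
   C   F  G 
   D   H  I 
   E   J  K 
   F   L  M 
   G   N  O 
   H   H  I 
   I   J  K 
   J   L  M 
   K   N  O 
 * L   H  I 
 * M   J  K 
 * N   L  M 
 * O   N  O 
(> = start, * = accepting)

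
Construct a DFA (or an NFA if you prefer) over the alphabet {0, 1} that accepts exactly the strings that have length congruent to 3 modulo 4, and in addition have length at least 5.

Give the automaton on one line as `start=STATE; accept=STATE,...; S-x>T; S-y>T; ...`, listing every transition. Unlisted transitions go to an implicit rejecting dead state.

start=A; accept=H; A-0>B; A-1>B; B-0>C; B-1>C; C-0>D; C-1>D; D-0>E; D-1>E; E-0>F; E-1>F; F-0>G; F-1>G; G-0>H; G-1>H; H-0>E; H-1>E

Build one automaton per condition and run them in lockstep. The first has 4 states tracking the input length modulo 4; the second has 7 states tracking the input length, saturating at 6. A product state is a pair (one from each), accepting exactly when both do. Equivalent product states are then merged.
       0  1 
>  A   B  B 
   B   C  C 
   C   D  D 
   D   E  E 
   E   F  F 
   F   G  G 
   G   H  H 
 * H   E  E 
(> = start, * = accepting)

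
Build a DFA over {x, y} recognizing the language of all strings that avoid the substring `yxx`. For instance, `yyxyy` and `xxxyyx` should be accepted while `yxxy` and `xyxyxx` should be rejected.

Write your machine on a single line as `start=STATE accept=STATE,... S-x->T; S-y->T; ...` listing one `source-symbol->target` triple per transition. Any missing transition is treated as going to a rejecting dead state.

Track partial matches of the forbidden pattern `yxx`. State D is a dead state reached once `yxx` has occurred; every other state accepts. A means no part of `yxx` is currently matched.
       x  y 
>* A   A  B 
 * B   C  B 
 * C   D  B 
   D   D  D 
(> = start, * = accepting)

start=A; accept=A,B,C; A-x->A; A-y->B; B-x->C; B-y->B; C-x->D; C-y->B; D-x->D; D-y->D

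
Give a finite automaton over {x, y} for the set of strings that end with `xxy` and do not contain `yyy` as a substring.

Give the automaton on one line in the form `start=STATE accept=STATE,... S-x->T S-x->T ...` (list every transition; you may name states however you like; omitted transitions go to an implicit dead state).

Run two small machines in parallel and take their product. The first has 4 states tracking how much of the suffix `xxy` has currently been matched; the second has 4 states tracking partial matches of the forbidden pattern `yyy`. A product state is a pair (one from each), accepting exactly when both do.
With 10 states:
        x   y  
>  S0   S1  S2 
   S1   S3  S2 
   S2   S1  S4 
   S3   S3  S5 
   S4   S1  S6 
 * S5   S1  S4 
   S6   S7  S6 
   S7   S8  S6 
   S8   S8  S9 
   S9   S7  S6 
(> = start, * = accepting)

start=S0 accept=S5 S0-x->S1 S0-y->S2 S1-x->S3 S1-y->S2 S2-x->S1 S2-y->S4 S3-x->S3 S3-y->S5 S4-x->S1 S4-y->S6 S5-x->S1 S5-y->S4 S6-x->S7 S6-y->S6 S7-x->S8 S7-y->S6 S8-x->S8 S8-y->S9 S9-x->S7 S9-y->S6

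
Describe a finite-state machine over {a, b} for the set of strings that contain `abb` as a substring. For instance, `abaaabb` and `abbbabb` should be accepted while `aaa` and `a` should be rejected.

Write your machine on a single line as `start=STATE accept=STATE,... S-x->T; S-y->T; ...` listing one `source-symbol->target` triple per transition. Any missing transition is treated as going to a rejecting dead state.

Track how much of `abb` has been matched so far: state S0 is no progress, S3 is the absorbing accept state reached once `abb` has occurred. Intermediate states record partial matches; on a mismatch, fall back to the longest reusable overlap.
With 4 states:
        a   b  
>  S0   S1  S0 
   S1   S1  S2 
   S2   S1  S3 
 * S3   S3  S3 
(> = start, * = accepting)

start=S0; accept=S3; S0-a->S1; S0-b->S0; S1-a->S1; S1-b->S2; S2-a->S1; S2-b->S3; S3-a->S3; S3-b->S3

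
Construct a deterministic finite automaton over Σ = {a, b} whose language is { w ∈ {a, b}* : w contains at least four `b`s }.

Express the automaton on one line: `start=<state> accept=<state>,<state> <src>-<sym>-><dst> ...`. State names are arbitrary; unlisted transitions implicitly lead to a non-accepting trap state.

Count `b`s, saturating at 5: states q0 through q4 mean 0 through 4 `b`s seen; q5 means more than 4. Each `b` increments (capped at q5); other symbols loop. Accept from {q4, q5}.
With 6 states:
        a   b  
>  q0   q0  q1 
   q1   q1  q2 
   q2   q2  q3 
   q3   q3  q4 
 * q4   q4  q5 
 * q5   q5  q5 
(> = start, * = accepting)

start=q0 accept=q4,q5 q0-a->q0 q0-b->q1 q1-a->q1 q1-b->q2 q2-a->q2 q2-b->q3 q3-a->q3 q3-b->q4 q4-a->q4 q4-b->q5 q5-a->q5 q5-b->q5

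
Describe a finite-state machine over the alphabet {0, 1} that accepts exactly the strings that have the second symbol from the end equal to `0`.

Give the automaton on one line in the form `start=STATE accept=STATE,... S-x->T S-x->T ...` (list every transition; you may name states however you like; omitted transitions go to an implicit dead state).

Because acceptance depends on a position counted from the end, the machine has to buffer the most recent 2 symbols. Make each state the string of the last up-to-2 symbols read; on input `x` shift the window left and append `x`. Accept when the buffered window has length 2 and begins with `0`.
        0   1  
>  q0   q1  q2 
   q1   q3  q4 
   q2   q5  q6 
 * q3   q3  q4 
 * q4   q5  q6 
   q5   q3  q4 
   q6   q5  q6 
(> = start, * = accepting)

start=q0 accept=q3,q4 q0-0->q1 q0-1->q2 q1-0->q3 q1-1->q4 q2-0->q5 q2-1->q6 q3-0->q3 q3-1->q4 q4-0->q5 q4-1->q6 q5-0->q3 q5-1->q4 q6-0->q5 q6-1->q6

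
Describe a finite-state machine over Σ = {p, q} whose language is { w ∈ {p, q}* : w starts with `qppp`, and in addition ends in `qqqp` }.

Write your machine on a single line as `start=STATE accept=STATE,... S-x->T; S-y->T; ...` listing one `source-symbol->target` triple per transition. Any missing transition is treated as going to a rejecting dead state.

Handle the two conditions separately and then intersect. One (6 states) tracks whether the input so far still matches the prefix `qppp`; the other (5 states) tracks how much of the suffix `qqqp` has currently been matched. Each combined state is a pair, one component from each; accept when both components accept. Equivalent product states are then merged.
10 states suffice.
        p   q  
>  S0   S1  S2 
   S1   S1  S1 
   S2   S3  S1 
   S3   S4  S1 
   S4   S5  S1 
   S5   S5  S6 
   S6   S5  S7 
   S7   S5  S8 
   S8   S9  S8 
 * S9   S5  S6 
(> = start, * = accepting)

start=S0; accept=S9; S0-p->S1; S0-q->S2; S1-p->S1; S1-q->S1; S2-p->S3; S2-q->S1; S3-p->S4; S3-q->S1; S4-p->S5; S4-q->S1; S5-p->S5; S5-q->S6; S6-p->S5; S6-q->S7; S7-p->S5; S7-q->S8; S8-p->S9; S8-q->S8; S9-p->S5; S9-q->S6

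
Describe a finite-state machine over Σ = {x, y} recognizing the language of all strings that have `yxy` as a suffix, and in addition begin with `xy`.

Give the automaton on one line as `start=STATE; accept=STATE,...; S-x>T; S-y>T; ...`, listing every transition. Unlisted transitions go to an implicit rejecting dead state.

start=S0; accept=S9; S0-x>S1; S0-y>S2; S1-x>S3; S1-y>S4; S2-x>S5; S2-y>S2; S3-x>S3; S3-y>S2; S4-x>S6; S4-y>S4; S5-x>S3; S5-y>S7; S6-x>S8; S6-y>S9; S7-x>S5; S7-y>S2; S8-x>S8; S8-y>S4; S9-x>S6; S9-y>S4

Build one automaton per condition and run them in lockstep. The first has 4 states tracking how much of the suffix `yxy` has currently been matched; the second has 4 states tracking whether the input so far still matches the prefix `xy`. A product state is a pair (one from each), accepting exactly when both do.
A 10-state machine:
        x   y  
>  S0   S1  S2 
   S1   S3  S4 
   S2   S5  S2 
   S3   S3  S2 
   S4   S6  S4 
   S5   S3  S7 
   S6   S8  S9 
   S7   S5  S2 
   S8   S8  S4 
 * S9   S6  S4 
(> = start, * = accepting)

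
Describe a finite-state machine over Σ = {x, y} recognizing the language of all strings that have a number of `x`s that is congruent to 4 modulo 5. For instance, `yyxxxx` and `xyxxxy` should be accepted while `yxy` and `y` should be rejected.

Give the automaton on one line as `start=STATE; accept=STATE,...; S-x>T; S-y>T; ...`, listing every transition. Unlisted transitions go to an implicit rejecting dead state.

start=q0; accept=q4; q0-x>q1; q0-y>q0; q1-x>q2; q1-y>q1; q2-x>q3; q2-y>q2; q3-x>q4; q3-y>q3; q4-x>q0; q4-y>q4

The only thing that matters is how many `x`s have appeared, reduced mod 5. Use one state per residue: q0 for 0, …, q4 for 4. Reading `x` moves to the next residue; anything else stays put. q4 is accepting.
A 5-state machine:
        x   y  
>  q0   q1  q0 
   q1   q2  q1 
   q2   q3  q2 
   q3   q4  q3 
 * q4   q0  q4 
(> = start, * = accepting)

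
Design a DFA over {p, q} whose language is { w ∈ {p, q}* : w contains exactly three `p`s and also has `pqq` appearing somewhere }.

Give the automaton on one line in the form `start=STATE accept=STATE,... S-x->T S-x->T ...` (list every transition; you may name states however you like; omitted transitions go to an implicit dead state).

start=S0 accept=S10 S0-p->S1 S0-q->S0 S1-p->S2 S1-q->S3 S2-p->S4 S2-q->S5 S3-p->S2 S3-q->S6 S4-p->S7 S4-q->S8 S5-p->S4 S5-q->S9 S6-p->S9 S6-q->S6 S7-p->S7 S7-q->S7 S8-p->S7 S8-q->S10 S9-p->S10 S9-q->S9 S10-p->S7 S10-q->S10

Build one automaton per condition and run them in lockstep. One (5 states) tracks the count of `p`s, saturating at 4; the other (4 states) tracks whether and how much of `pqq` has been seen. Each combined state is a pair, one component from each; accept when both components accept. Equivalent product states are then merged.
          p    q  
>  S0     S1   S0 
   S1     S2   S3 
   S2     S4   S5 
   S3     S2   S6 
   S4     S7   S8 
   S5     S4   S9 
   S6     S9   S6 
   S7     S7   S7 
   S8     S7  S10 
   S9    S10   S9 
 * S10    S7  S10 
(> = start, * = accepting)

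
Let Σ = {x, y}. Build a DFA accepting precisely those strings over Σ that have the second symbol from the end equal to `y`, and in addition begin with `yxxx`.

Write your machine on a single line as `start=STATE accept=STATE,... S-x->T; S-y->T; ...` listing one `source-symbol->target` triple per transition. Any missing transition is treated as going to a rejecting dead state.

Build one automaton per condition and run them in lockstep. One (7 states) tracks the last 2 symbols read; the other (6 states) tracks whether the input so far still matches the prefix `yxxx`. Each combined state is a pair, one component from each; accept when both components accept.
          x    y  
>  q0     q1   q2 
   q1     q3   q4 
   q2     q5   q6 
   q3     q3   q4 
   q4     q7   q6 
   q5     q8   q4 
   q6     q7   q6 
   q7     q3   q4 
   q8     q9   q4 
   q9     q9  q10 
   q10   q11  q12 
 * q11    q9  q10 
 * q12   q11  q12 
(> = start, * = accepting)

start=q0; accept=q11,q12; q0-x->q1; q0-y->q2; q1-x->q3; q1-y->q4; q2-x->q5; q2-y->q6; q3-x->q3; q3-y->q4; q4-x->q7; q4-y->q6; q5-x->q8; q5-y->q4; q6-x->q7; q6-y->q6; q7-x->q3; q7-y->q4; q8-x->q9; q8-y->q4; q9-x->q9; q9-y->q10; q10-x->q11; q10-y->q12; q11-x->q9; q11-y->q10; q12-x->q11; q12-y->q12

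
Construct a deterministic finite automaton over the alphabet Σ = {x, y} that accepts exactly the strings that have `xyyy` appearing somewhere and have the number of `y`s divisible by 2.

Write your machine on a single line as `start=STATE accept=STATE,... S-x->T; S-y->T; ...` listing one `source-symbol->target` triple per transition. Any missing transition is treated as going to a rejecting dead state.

start=q0; accept=q9; q0-x->q1; q0-y->q2; q1-x->q1; q1-y->q3; q2-x->q4; q2-y->q0; q3-x->q4; q3-y->q5; q4-x->q4; q4-y->q6; q5-x->q1; q5-y->q7; q6-x->q1; q6-y->q8; q7-x->q7; q7-y->q9; q8-x->q4; q8-y->q9; q9-x->q9; q9-y->q7

Build one automaton per condition and run them in lockstep. The first has 5 states tracking whether and how much of `xyyy` has been seen; the second has 2 states tracking the count of `y`s modulo 2. A product state is a pair (one from each), accepting exactly when both do.
A 10-state machine:
        x   y  
>  q0   q1  q2 
   q1   q1  q3 
   q2   q4  q0 
   q3   q4  q5 
   q4   q4  q6 
   q5   q1  q7 
   q6   q1  q8 
   q7   q7  q9 
   q8   q4  q9 
 * q9   q9  q7 
(> = start, * = accepting)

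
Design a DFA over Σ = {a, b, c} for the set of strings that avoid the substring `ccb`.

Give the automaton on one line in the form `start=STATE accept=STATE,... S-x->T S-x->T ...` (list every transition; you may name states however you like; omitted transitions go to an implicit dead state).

start=q0 accept=q0,q1,q2 q0-a->q0 q0-b->q0 q0-c->q1 q1-a->q0 q1-b->q0 q1-c->q2 q2-a->q0 q2-b->q3 q2-c->q2 q3-a->q3 q3-b->q3 q3-c->q3

Track partial matches of the forbidden pattern `ccb`. State q3 is a dead state reached once `ccb` has occurred; every other state accepts. q0 means no part of `ccb` is currently matched.
With 4 states:
        a   b   c  
>* q0   q0  q0  q1 
 * q1   q0  q0  q2 
 * q2   q0  q3  q2 
   q3   q3  q3  q3 
(> = start, * = accepting)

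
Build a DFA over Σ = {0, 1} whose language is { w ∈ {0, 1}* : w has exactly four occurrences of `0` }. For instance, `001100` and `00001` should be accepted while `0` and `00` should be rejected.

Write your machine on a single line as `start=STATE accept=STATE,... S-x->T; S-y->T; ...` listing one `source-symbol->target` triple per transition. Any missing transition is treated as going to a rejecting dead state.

start=q0; accept=q4; q0-0->q1; q0-1->q0; q1-0->q2; q1-1->q1; q2-0->q3; q2-1->q2; q3-0->q4; q3-1->q3; q4-0->q5; q4-1->q4; q5-0->q5; q5-1->q5

Only the number of `0`s matters, and only up to 5. Make a chain q0 → q1 → q2 → q3 → q4 → q5 advanced by each `0` (with q5 absorbing); every other symbol self-loops. The accepting set is {q4}.
With 6 states:
        0   1  
>  q0   q1  q0 
   q1   q2  q1 
   q2   q3  q2 
   q3   q4  q3 
 * q4   q5  q4 
   q5   q5  q5 
(> = start, * = accepting)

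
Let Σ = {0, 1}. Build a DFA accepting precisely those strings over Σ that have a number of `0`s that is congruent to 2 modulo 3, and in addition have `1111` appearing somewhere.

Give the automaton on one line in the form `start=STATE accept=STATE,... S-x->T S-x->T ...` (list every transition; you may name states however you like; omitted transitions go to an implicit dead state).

start=q0 accept=q14 q0-0->q1 q0-1->q2 q1-0->q3 q1-1->q4 q2-0->q1 q2-1->q5 q3-0->q0 q3-1->q6 q4-0->q3 q4-1->q7 q5-0->q1 q5-1->q8 q6-0->q0 q6-1->q9 q7-0->q3 q7-1->q10 q8-0->q1 q8-1->q11 q9-0->q0 q9-1->q12 q10-0->q3 q10-1->q13 q11-0->q13 q11-1->q11 q12-0->q0 q12-1->q14 q13-0->q14 q13-1->q13 q14-0->q11 q14-1->q14

Handle the two conditions separately and then intersect. The first has 3 states tracking the count of `0`s modulo 3; the second has 5 states tracking whether and how much of `1111` has been seen. A product state is a pair (one from each), accepting exactly when both do.
A 15-state machine:
          0    1  
>  q0     q1   q2 
   q1     q3   q4 
   q2     q1   q5 
   q3     q0   q6 
   q4     q3   q7 
   q5     q1   q8 
   q6     q0   q9 
   q7     q3  q10 
   q8     q1  q11 
   q9     q0  q12 
   q10    q3  q13 
   q11   q13  q11 
   q12    q0  q14 
   q13   q14  q13 
 * q14   q11  q14 
(> = start, * = accepting)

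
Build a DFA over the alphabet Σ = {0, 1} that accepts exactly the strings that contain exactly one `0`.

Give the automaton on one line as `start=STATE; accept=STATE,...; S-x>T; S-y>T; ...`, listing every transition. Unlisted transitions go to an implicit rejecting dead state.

Only the number of `0`s matters, and only up to 2. Make a chain A → B → C advanced by each `0` (with C absorbing); every other symbol self-loops. The accepting set is {B}.
With 3 states:
       0  1 
>  A   B  A 
 * B   C  B 
   C   C  C 
(> = start, * = accepting)

start=A; accept=B; A-0>B; A-1>A; B-0>C; B-1>B; C-0>C; C-1>C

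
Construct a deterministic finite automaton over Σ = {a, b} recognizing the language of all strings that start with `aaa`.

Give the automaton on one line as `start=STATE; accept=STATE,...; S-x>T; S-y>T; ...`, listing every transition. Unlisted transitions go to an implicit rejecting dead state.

start=q0; accept=q3; q0-a>q1; q0-b>q4; q1-a>q2; q1-b>q4; q2-a>q3; q2-b>q4; q3-a>q3; q3-b>q3; q4-a>q4; q4-b>q4

Walk along `aaa` while the input agrees: from q0 take `a` to q1, and so on. Any deviation drops to the rejecting sink q4. Once q3 is reached the prefix is confirmed and every continuation is accepted.
A 5-state machine:
        a   b  
>  q0   q1  q4 
   q1   q2  q4 
   q2   q3  q4 
 * q3   q3  q3 
   q4   q4  q4 
(> = start, * = accepting)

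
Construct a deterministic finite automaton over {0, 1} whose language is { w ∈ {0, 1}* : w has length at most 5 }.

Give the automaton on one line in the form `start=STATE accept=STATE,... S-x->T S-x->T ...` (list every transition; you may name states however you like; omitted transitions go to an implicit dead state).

start=S0 accept=S0,S1,S2,S3,S4,S5 S0-0->S1 S0-1->S1 S1-0->S2 S1-1->S2 S2-0->S3 S2-1->S3 S3-0->S4 S3-1->S4 S4-0->S5 S4-1->S5 S5-0->S6 S5-1->S6 S6-0->S6 S6-1->S6

Count input length up to 6: every symbol moves from S0 toward S6, which means 'more than 5' and absorbs. Accept from {S0, S1, S2, S3, S4, S5}.
7 states suffice.
        0   1  
>* S0   S1  S1 
 * S1   S2  S2 
 * S2   S3  S3 
 * S3   S4  S4 
 * S4   S5  S5 
 * S5   S6  S6 
   S6   S6  S6 
(> = start, * = accepting)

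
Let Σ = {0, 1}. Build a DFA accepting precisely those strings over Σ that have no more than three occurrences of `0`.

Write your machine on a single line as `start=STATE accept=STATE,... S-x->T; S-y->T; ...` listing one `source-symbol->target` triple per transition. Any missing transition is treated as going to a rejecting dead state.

start=S0; accept=S0,S1,S2,S3; S0-0->S1; S0-1->S0; S1-0->S2; S1-1->S1; S2-0->S3; S2-1->S2; S3-0->S4; S3-1->S3; S4-0->S4; S4-1->S4

Count `0`s, saturating at 4: states S0 through S3 mean 0 through 3 `0`s seen; S4 means more than 3. Each `0` increments (capped at S4); other symbols loop. Accept from {S0, S1, S2, S3}.
A 5-state machine:
        0   1  
>* S0   S1  S0 
 * S1   S2  S1 
 * S2   S3  S2 
 * S3   S4  S3 
   S4   S4  S4 
(> = start, * = accepting)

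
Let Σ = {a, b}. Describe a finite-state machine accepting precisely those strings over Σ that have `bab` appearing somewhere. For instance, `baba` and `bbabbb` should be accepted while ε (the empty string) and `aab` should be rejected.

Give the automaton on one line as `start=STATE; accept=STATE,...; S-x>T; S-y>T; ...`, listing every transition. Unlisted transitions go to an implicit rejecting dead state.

start=q0; accept=q3; q0-a>q0; q0-b>q1; q1-a>q2; q1-b>q1; q2-a>q0; q2-b>q3; q3-a>q3; q3-b>q3

States q0..q2 record the length of the longest prefix of `bab` that matches the current input suffix. Reaching q3 means `bab` has been seen, and we stay there forever. Accept from q3.
With 4 states:
        a   b  
>  q0   q0  q1 
   q1   q2  q1 
   q2   q0  q3 
 * q3   q3  q3 
(> = start, * = accepting)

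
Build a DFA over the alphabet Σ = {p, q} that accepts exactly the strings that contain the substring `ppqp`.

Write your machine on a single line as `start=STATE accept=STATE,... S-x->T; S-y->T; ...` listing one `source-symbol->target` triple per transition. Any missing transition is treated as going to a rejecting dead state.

Track how much of `ppqp` has been matched so far: state s0 is no progress, s4 is the absorbing accept state reached once `ppqp` has occurred. Intermediate states record partial matches; on a mismatch, fall back to the longest reusable overlap.
With 5 states:
        p   q  
>  s0   s1  s0 
   s1   s2  s0 
   s2   s2  s3 
   s3   s4  s0 
 * s4   s4  s4 
(> = start, * = accepting)

start=s0; accept=s4; s0-p->s1; s0-q->s0; s1-p->s2; s1-q->s0; s2-p->s2; s2-q->s3; s3-p->s4; s3-q->s0; s4-p->s4; s4-q->s4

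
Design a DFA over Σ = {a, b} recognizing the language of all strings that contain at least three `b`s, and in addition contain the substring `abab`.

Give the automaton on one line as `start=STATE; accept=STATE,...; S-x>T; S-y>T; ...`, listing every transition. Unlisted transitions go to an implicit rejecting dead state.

start=s0; accept=s9; s0-a>s1; s0-b>s2; s1-a>s1; s1-b>s3; s2-a>s4; s2-b>s2; s3-a>s5; s3-b>s2; s4-a>s4; s4-b>s6; s5-a>s4; s5-b>s7; s6-a>s8; s6-b>s2; s7-a>s7; s7-b>s9; s8-a>s4; s8-b>s9; s9-a>s9; s9-b>s9

Run two small machines in parallel and take their product. The first has 5 states tracking the count of `b`s, saturating at 4; the second has 5 states tracking whether and how much of `abab` has been seen. A product state is a pair (one from each), accepting exactly when both do. Minimizing collapses redundant product states.
        a   b  
>  s0   s1  s2 
   s1   s1  s3 
   s2   s4  s2 
   s3   s5  s2 
   s4   s4  s6 
   s5   s4  s7 
   s6   s8  s2 
   s7   s7  s9 
   s8   s4  s9 
 * s9   s9  s9 
(> = start, * = accepting)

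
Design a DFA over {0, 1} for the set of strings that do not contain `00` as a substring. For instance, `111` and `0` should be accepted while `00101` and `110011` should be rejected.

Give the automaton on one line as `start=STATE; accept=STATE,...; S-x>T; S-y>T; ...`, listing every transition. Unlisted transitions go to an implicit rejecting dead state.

Track partial matches of the forbidden pattern `00`. State s2 is a dead state reached once `00` has occurred; every other state accepts. s0 means no part of `00` is currently matched.
3 states suffice.
        0   1  
>* s0   s1  s0 
 * s1   s2  s0 
   s2   s2  s2 
(> = start, * = accepting)

start=s0; accept=s0,s1; s0-0>s1; s0-1>s0; s1-0>s2; s1-1>s0; s2-0>s2; s2-1>s2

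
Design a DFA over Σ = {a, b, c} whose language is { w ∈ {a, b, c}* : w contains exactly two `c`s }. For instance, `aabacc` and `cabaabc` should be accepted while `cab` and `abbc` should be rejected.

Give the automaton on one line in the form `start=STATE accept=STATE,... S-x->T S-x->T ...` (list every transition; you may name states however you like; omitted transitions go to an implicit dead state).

Count `c`s, saturating at 3: states S0 through S2 mean 0 through 2 `c`s seen; S3 means more than 2. Each `c` increments (capped at S3); other symbols loop. Accept from {S2}.
A 4-state machine:
        a   b   c  
>  S0   S0  S0  S1 
   S1   S1  S1  S2 
 * S2   S2  S2  S3 
   S3   S3  S3  S3 
(> = start, * = accepting)

start=S0 accept=S2 S0-a->S0 S0-b->S0 S0-c->S1 S1-a->S1 S1-b->S1 S1-c->S2 S2-a->S2 S2-b->S2 S2-c->S3 S3-a->S3 S3-b->S3 S3-c->S3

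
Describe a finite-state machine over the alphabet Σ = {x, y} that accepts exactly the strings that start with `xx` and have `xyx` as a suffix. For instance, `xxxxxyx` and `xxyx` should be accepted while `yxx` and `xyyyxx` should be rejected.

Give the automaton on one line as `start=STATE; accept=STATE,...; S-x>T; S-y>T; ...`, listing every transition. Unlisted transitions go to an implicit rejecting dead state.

start=A; accept=I; A-x>B; A-y>C; B-x>D; B-y>E; C-x>F; C-y>C; D-x>D; D-y>G; E-x>H; E-y>C; F-x>F; F-y>E; G-x>I; G-y>J; H-x>F; H-y>E; I-x>D; I-y>G; J-x>D; J-y>J

Build one automaton per condition and run them in lockstep. One (4 states) tracks whether the input so far still matches the prefix `xx`; the other (4 states) tracks how much of the suffix `xyx` has currently been matched. Each combined state is a pair, one component from each; accept when both components accept.
With 10 states:
       x  y 
>  A   B  C 
   B   D  E 
   C   F  C 
   D   D  G 
   E   H  C 
   F   F  E 
   G   I  J 
   H   F  E 
 * I   D  G 
   J   D  J 
(> = start, * = accepting)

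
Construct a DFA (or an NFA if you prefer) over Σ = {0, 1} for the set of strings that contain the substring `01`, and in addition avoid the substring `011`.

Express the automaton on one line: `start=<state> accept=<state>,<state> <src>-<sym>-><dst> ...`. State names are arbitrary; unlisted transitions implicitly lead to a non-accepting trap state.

Run two small machines in parallel and take their product. The first has 3 states tracking whether and how much of `01` has been seen; the second has 4 states tracking partial matches of the forbidden pattern `011`. A product state is a pair (one from each), accepting exactly when both do.
        0   1  
>  q0   q1  q0 
   q1   q1  q2 
 * q2   q3  q4 
 * q3   q3  q2 
   q4   q4  q4 
(> = start, * = accepting)

start=q0 accept=q2,q3 q0-0->q1 q0-1->q0 q1-0->q1 q1-1->q2 q2-0->q3 q2-1->q4 q3-0->q3 q3-1->q2 q4-0->q4 q4-1->q4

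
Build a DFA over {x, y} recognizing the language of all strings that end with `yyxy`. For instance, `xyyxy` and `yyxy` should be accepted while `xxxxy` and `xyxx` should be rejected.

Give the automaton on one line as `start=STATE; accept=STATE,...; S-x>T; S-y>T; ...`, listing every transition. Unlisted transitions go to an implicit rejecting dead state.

start=q0; accept=q4; q0-x>q0; q0-y>q1; q1-x>q0; q1-y>q2; q2-x>q3; q2-y>q2; q3-x>q0; q3-y>q4; q4-x>q0; q4-y>q2

Remember how much of `yyxy` the current input suffix matches. State q0 means no match yet; q1 means the last symbol is `y`; q2 means the last 2 symbols are `yy`; q3 means the last 3 symbols are `yyx`; q4 means the last 4 symbols are `yyxy`. Only q4 accepts. On a mismatch, fall back to the longest proper suffix that is still a prefix of `yyxy`.
A 5-state machine:
        x   y  
>  q0   q0  q1 
   q1   q0  q2 
   q2   q3  q2 
   q3   q0  q4 
 * q4   q0  q2 
(> = start, * = accepting)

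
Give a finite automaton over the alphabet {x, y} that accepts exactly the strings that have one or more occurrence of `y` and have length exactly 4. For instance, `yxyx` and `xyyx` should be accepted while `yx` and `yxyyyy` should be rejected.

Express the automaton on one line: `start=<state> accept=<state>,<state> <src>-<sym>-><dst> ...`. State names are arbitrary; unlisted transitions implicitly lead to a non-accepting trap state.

Handle the two conditions separately and then intersect. One (3 states) tracks the count of `y`s, saturating at 2; the other (6 states) tracks the input length, saturating at 5. Each combined state is a pair, one component from each; accept when both components accept. After merging equivalent states the machine shrinks.
9 states suffice.
        x   y  
>  S0   S1  S2 
   S1   S3  S4 
   S2   S4  S4 
   S3   S5  S6 
   S4   S6  S6 
   S5   S7  S8 
   S6   S8  S8 
   S7   S7  S7 
 * S8   S7  S7 
(> = start, * = accepting)

start=S0 accept=S8 S0-x->S1 S0-y->S2 S1-x->S3 S1-y->S4 S2-x->S4 S2-y->S4 S3-x->S5 S3-y->S6 S4-x->S6 S4-y->S6 S5-x->S7 S5-y->S8 S6-x->S8 S6-y->S8 S7-x->S7 S7-y->S7 S8-x->S7 S8-y->S7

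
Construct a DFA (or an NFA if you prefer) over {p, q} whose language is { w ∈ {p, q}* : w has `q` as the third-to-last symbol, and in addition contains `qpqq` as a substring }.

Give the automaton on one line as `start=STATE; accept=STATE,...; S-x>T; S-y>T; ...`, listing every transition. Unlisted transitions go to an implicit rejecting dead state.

start=A; accept=Q,R,S,T; A-p>B; A-q>C; B-p>D; B-q>E; C-p>F; C-q>G; D-p>H; D-q>I; E-p>J; E-q>K; F-p>L; F-q>M; G-p>N; G-q>O; H-p>H; H-q>I; I-p>J; I-q>K; J-p>L; J-q>M; K-p>N; K-q>O; L-p>H; L-q>I; M-p>J; M-q>P; N-p>L; N-q>M; O-p>N; O-q>O; P-p>Q; P-q>R; Q-p>S; Q-q>T; R-p>Q; R-q>R; S-p>U; S-q>V; T-p>W; T-q>P; U-p>U; U-q>V; V-p>W; V-q>P; W-p>S; W-q>T

Handle the two conditions separately and then intersect. The first has 15 states tracking the last 3 symbols read; the second has 5 states tracking whether and how much of `qpqq` has been seen. A product state is a pair (one from each), accepting exactly when both do.
       p  q 
>  A   B  C 
   B   D  E 
   C   F  G 
   D   H  I 
   E   J  K 
   F   L  M 
   G   N  O 
   H   H  I 
   I   J  K 
   J   L  M 
   K   N  O 
   L   H  I 
   M   J  P 
   N   L  M 
   O   N  O 
   P   Q  R 
 * Q   S  T 
 * R   Q  R 
 * S   U  V 
 * T   W  P 
   U   U  V 
   V   W  P 
   W   S  T 
(> = start, * = accepting)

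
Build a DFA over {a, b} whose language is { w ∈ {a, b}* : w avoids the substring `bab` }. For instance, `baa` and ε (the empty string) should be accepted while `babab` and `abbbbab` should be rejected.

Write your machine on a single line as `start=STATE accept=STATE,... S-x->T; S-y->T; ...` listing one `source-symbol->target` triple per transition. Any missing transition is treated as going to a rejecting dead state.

Track partial matches of the forbidden pattern `bab`. State s3 is a dead state reached once `bab` has occurred; every other state accepts. s0 means no part of `bab` is currently matched.
With 4 states:
        a   b  
>* s0   s0  s1 
 * s1   s2  s1 
 * s2   s0  s3 
   s3   s3  s3 
(> = start, * = accepting)

start=s0; accept=s0,s1,s2; s0-a->s0; s0-b->s1; s1-a->s2; s1-b->s1; s2-a->s0; s2-b->s3; s3-a->s3; s3-b->s3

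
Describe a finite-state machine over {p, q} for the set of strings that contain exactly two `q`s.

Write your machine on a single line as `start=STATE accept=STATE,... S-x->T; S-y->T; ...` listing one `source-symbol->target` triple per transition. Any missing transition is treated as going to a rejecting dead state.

start=s0; accept=s2; s0-p->s0; s0-q->s1; s1-p->s1; s1-q->s2; s2-p->s2; s2-q->s3; s3-p->s3; s3-q->s3

Only the number of `q`s matters, and only up to 3. Make a chain s0 → s1 → s2 → s3 advanced by each `q` (with s3 absorbing); every other symbol self-loops. The accepting set is {s2}.
A 4-state machine:
        p   q  
>  s0   s0  s1 
   s1   s1  s2 
 * s2   s2  s3 
   s3   s3  s3 
(> = start, * = accepting)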